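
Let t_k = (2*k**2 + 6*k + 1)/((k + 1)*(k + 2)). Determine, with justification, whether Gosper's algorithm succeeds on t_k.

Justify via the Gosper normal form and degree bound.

Yes. s_k = k*(2*k - 1)/(k + 1).

The ratio is (k + 1)*(6*k + 2*(k + 1)**2 + 7)/((k + 3)*(2*k**2 + 6*k + 1)).
Factor: A=k + 1; B=k + 3; C=k**2 + 3*k + 1/2.
f must satisfy (k + 1)·f(k+1) − (k + 2)·f(k) = k**2 + 3*k + 1/2.
From deg A=1, deg B=1, deg C=2: d=2.
Solve for f: f(k) = k*(2*k - 1)/2 (degree 2 ≤ 2).
Get s_k = R·t_k = k*(2*k - 1)/(k + 1) with R(k) = B(k−1)f(k)/C(k) = k*(k + 2)*(2*k - 1)/(2*k**2 + 6*k + 1).
Δs = (2*k**2 + 6*k + 1)/(k**2 + 3*k + 2), as required.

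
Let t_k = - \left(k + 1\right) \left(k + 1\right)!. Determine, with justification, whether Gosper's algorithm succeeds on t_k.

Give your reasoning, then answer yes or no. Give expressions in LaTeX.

Yes. s_k = - \left(k + 1\right)!.

t_(k+1)/t_k = (k + 2)**2/(k + 1).
Normal form (A,B,C) = (k + 2, 1, k + 1).
Key eq: (k + 2)·f(k+1) = (1)·f(k) + (k + 1).
deg f ≤ 0 (via 1,0,1).
A polynomial solution: f(k) = 1.
Then R = B(k−1)f/C = 1/(k + 1), so s_k = R(k)·t_k = -factorial(k + 1).
s_(k+1) − s_k = -(k + 1)*factorial(k + 1) = t_k.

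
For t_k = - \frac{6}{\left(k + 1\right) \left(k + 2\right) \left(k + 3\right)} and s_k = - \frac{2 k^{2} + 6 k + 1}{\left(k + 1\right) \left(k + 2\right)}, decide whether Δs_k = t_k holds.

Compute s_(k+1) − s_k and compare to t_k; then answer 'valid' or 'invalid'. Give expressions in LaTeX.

s_(k+1) = (-6*k - 2*(k + 1)**2 - 7)/((k + 2)*(k + 3))
s_(k+1) − s_k = -6/(k**3 + 6*k**2 + 11*k + 6)
(s_(k+1) − s_k) − t_k = 0

valid (s_(k+1) − s_k reduces to t_k)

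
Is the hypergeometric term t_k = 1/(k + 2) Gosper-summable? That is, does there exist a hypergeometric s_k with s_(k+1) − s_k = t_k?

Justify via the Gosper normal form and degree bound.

No. Not Gosper-summable.

The ratio is (k + 2)/(k + 3).
Take A(k)=k + 2, B(k)=k + 3, C(k)=1.
Need (k + 2)·f(k+1) − (k + 2)·f(k) = 1.
d = 0 from the (1,1,0) case.
f = c0 ⇒ A·f(k+1) − B(k−1)·f(k) − C = -1. The system {-1 = 0} is inconsistent; no antidifference.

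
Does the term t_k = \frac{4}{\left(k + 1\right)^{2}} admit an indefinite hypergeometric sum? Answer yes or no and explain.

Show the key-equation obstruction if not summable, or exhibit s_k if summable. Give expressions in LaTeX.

Ratio r(k) = (k + 1)**2/(k + 2)**2.
Normal form (A,B,C) = (k**2 + 2*k + 1, k**2 + 4*k + 4, 1).
Key eq: (k**2 + 2*k + 1)·f(k+1) = (k**2 + 2*k + 1)·f(k) + (1).
From deg A=2, deg B=2, deg C=0: d=0.
Generic f = c0 gives residual -1; -1 = 0 cannot hold, so t_k is not Gosper-summable.

No — the linear system for f has no solution.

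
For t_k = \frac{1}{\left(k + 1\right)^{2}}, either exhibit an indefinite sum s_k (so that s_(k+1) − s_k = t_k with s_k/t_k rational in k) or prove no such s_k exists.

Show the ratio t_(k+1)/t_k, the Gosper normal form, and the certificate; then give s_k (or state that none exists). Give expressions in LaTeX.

t_(k+1)/t_k = (k + 1)**2/(k + 2)**2.
Factor: A=k**2 + 2*k + 1; B=k**2 + 4*k + 4; C=1.
Key eq: (k**2 + 2*k + 1)·f(k+1) = (k**2 + 2*k + 1)·f(k) + (1).
Bound: deg f ≤ 0.
f = c0 ⇒ A·f(k+1) − B(k−1)·f(k) − C = -1. The system {-1 = 0} is inconsistent; no antidifference.

no hypergeometric antidifference exists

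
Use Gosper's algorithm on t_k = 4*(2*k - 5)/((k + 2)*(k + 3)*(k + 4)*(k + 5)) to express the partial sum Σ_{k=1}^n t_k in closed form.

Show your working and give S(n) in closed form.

r(k) = (k + 2)*(2*k - 3)/((k + 6)*(2*k - 5)) after simplifying.
Take A(k)=k + 2, B(k)=k + 6, C(k)=k - 5/2.
Key eq: (k + 2)·f(k+1) = (k + 5)·f(k) + (k - 5/2).
From deg A=1, deg B=1, deg C=1: d=3.
Solving with deg f ≤ 3: f(k) = -k*(k**2 + 9*k + 50)/48.
R(k) = B(k−1)·f(k)/C(k) = -k*(k + 5)*(k**2 + 9*k + 50)/(24*(2*k - 5)); s_k = R·t_k = k*(-k**2 - 9*k - 50)/(6*(k + 2)*(k + 3)*(k + 4)).
s_(k+1) − s_k = 4*(2*k - 5)/(k**4 + 14*k**3 + 71*k**2 + 154*k + 120) = t_k.
Telescope: S(n) = s_(n+1) − s_(1) = (-n**3 - 12*n**2 - 71*n - 60)/(6*(n**3 + 12*n**2 + 47*n + 60)) − (-1/6) = -4*n/(n**3 + 12*n**2 + 47*n + 60).

S(n) = -4*n/(n**3 + 12*n**2 + 47*n + 60)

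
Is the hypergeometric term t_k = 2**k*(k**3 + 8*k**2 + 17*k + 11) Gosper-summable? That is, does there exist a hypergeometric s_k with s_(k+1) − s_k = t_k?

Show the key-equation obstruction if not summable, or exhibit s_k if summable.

The ratio is 2*(k**3 + 11*k**2 + 36*k + 37)/(k**3 + 8*k**2 + 17*k + 11).
So A=2 and B=1, with C=k**3 + 8*k**2 + 17*k + 11.
Need (2)·f(k+1) − (1)·f(k) = k**3 + 8*k**2 + 17*k + 11.
From deg A=0, deg B=0, deg C=3: d=3.
Solving with deg f ≤ 3: f(k) = k**3 + 2*k**2 + 3*k - 1.
R(k) = B(k−1)·f(k)/C(k) = (k**3 + 2*k**2 + 3*k - 1)/(k**3 + 8*k**2 + 17*k + 11); s_k = R·t_k = 2**k*(k**3 + 2*k**2 + 3*k - 1).
Δs = 2**k*(k**3 + 8*k**2 + 17*k + 11), as required.

Yes. s_k = 2**k*(k**3 + 2*k**2 + 3*k - 1).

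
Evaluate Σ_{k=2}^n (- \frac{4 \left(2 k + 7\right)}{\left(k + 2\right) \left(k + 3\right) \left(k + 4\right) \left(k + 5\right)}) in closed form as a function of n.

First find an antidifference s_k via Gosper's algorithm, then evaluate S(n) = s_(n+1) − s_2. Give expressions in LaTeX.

S(n) = \frac{- n^{2} - 8 n + 9}{6 \left(n^{2} + 8 n + 15\right)}

The ratio is (k + 2)*(2*k + 9)/((k + 6)*(2*k + 7)).
Factor: A=k + 2; B=k + 6; C=k + 7/2.
Solve (k + 2)·f(k+1) − (k + 5)·f(k) = k + 7/2.
deg f ≤ 3 (via 1,1,1).
Coefficient equations give f(k) = k*(k + 3)*(k + 6)/16.
Then R = B(k−1)f/C = k*(k + 3)*(k + 5)*(k + 6)/(8*(2*k + 7)), so s_k = R(k)·t_k = k*(-k - 6)/(2*(k**2 + 6*k + 8)).
s_(k+1) − s_k = 4*(-2*k - 7)/(k**4 + 14*k**3 + 71*k**2 + 154*k + 120) = t_k.
Telescope: S(n) = s_(n+1) − s_(2) = (-n**2 - 8*n - 7)/(2*(n**2 + 8*n + 15)) − (-1/3) = (-n**2 - 8*n + 9)/(6*(n**2 + 8*n + 15)).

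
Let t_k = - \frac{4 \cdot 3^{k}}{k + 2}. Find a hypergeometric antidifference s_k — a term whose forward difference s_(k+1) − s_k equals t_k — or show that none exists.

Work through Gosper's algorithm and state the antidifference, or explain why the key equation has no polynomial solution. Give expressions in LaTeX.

none — t_k is not Gosper-summable

The ratio is 3*(k + 2)/(k + 3).
A = 3*k + 6, B = k + 3, C = 1.
f must satisfy (3*k + 6)·f(k+1) − (k + 2)·f(k) = 1.
From deg A=1, deg B=1, deg C=0: d=-1.
Negative degree bound (-1): no f exists, t_k not Gosper-summable.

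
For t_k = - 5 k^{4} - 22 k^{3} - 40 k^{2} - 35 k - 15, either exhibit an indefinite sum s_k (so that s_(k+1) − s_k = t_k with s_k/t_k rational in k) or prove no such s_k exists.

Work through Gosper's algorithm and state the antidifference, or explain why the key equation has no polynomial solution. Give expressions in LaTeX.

Ratio r(k) = (5*k**4 + 42*k**3 + 136*k**2 + 201*k + 117)/(5*k**4 + 22*k**3 + 40*k**2 + 35*k + 15).
Gosper form: A/B · C(k+1)/C(k) with A=1, B=1, C=k**4 + 22*k**3/5 + 8*k**2 + 7*k + 3.
Solve (1)·f(k+1) − (1)·f(k) = k**4 + 22*k**3/5 + 8*k**2 + 7*k + 3.
deg f ≤ 5 (via 0,0,4).
Match coefficients ⇒ f(k) = k*(k**4 + 3*k**3 + 4*k**2 + 3*k + 4)/5.
Then R = B(k−1)f/C = k*(k**4 + 3*k**3 + 4*k**2 + 3*k + 4)/(5*k**4 + 22*k**3 + 40*k**2 + 35*k + 15), so s_k = R(k)·t_k = k*(-k**4 - 3*k**3 - 4*k**2 - 3*k - 4).
Δs = -5*k**4 - 22*k**3 - 40*k**2 - 35*k - 15, as required.

s_k = k \left(- k^{4} - 3 k^{3} - 4 k^{2} - 3 k - 4\right)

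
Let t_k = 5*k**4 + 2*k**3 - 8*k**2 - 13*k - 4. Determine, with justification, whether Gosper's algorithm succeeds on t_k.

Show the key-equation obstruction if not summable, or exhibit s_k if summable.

Yes. s_k = k*(k**4 - 2*k**3 - 2*k**2 - 2*k + 1).

t_(k+1)/t_k = (5*k**4 + 22*k**3 + 28*k**2 - 3*k - 18)/(5*k**4 + 2*k**3 - 8*k**2 - 13*k - 4).
Take A(k)=1, B(k)=1, C(k)=k**4 + 2*k**3/5 - 8*k**2/5 - 13*k/5 - 4/5.
Need (1)·f(k+1) − (1)·f(k) = k**4 + 2*k**3/5 - 8*k**2/5 - 13*k/5 - 4/5.
deg f ≤ 5 (via 0,0,4).
A polynomial solution: f(k) = k*(k**4 - 2*k**3 - 2*k**2 - 2*k + 1)/5.
So s_k = (B(k−1)f/C)·t_k = (k*(k**4 - 2*k**3 - 2*k**2 - 2*k + 1)/(5*k**4 + 2*k**3 - 8*k**2 - 13*k - 4))·t_k = k*(k**4 - 2*k**3 - 2*k**2 - 2*k + 1).
Check: Δs_k = 5*k**4 + 2*k**3 - 8*k**2 - 13*k - 4. ✓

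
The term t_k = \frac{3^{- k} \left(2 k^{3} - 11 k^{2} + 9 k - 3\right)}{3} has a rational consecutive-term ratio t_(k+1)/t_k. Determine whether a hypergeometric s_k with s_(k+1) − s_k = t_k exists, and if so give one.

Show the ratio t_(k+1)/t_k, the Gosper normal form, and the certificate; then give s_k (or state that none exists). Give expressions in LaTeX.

s_k = 3^{- k} \left(- k^{3} + 4 k^{2} - 2 k + 2\right)

Ratio r(k) = (2*k**3 - 5*k**2 - 7*k - 3)/(3*(2*k**3 - 11*k**2 + 9*k - 3)).
So A=1/3 and B=1, with C=k**3 - 11*k**2/2 + 9*k/2 - 3/2.
f must satisfy (1/3)·f(k+1) − (1)·f(k) = k**3 - 11*k**2/2 + 9*k/2 - 3/2.
Bound: deg f ≤ 3.
Coefficient equations give f(k) = -3*(k**3 - 4*k**2 + 2*k - 2)/2.
Certificate R = B(k−1)f/C = -3*(k**3 - 4*k**2 + 2*k - 2)/(2*k**3 - 11*k**2 + 9*k - 3) gives s_k = (-k**3 + 4*k**2 - 2*k + 2)/3**k.
Verify: (2*k**3 - 11*k**2 + 9*k - 3)/(3*3**k) matches t_k.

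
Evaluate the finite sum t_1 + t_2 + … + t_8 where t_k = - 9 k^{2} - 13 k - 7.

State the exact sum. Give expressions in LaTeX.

Σ = -2360

r(k) = (9*k**2 + 31*k + 29)/(9*k**2 + 13*k + 7) after simplifying.
Gosper form: A/B · C(k+1)/C(k) with A=1, B=1, C=k**2 + 13*k/9 + 7/9.
Set up (1)·f(k+1) − (1)·f(k) − (k**2 + 13*k/9 + 7/9) = 0.
deg f ≤ 3 (via 0,0,2).
Coefficient equations give f(k) = k*(3*k**2 + 2*k + 2)/9.
Certificate R = B(k−1)f/C = k*(3*k**2 + 2*k + 2)/(9*k**2 + 13*k + 7) gives s_k = k*(-3*k**2 - 2*k - 2).
s_(k+1) − s_k = -9*k**2 - 13*k - 7 = t_k.
Σ_(k=1)^(8) t_k = s_(9) − s_(1) = -2367 − (-7) = -2360.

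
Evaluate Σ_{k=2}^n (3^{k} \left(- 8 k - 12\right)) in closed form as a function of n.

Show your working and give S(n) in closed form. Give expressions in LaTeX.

S(n) = - 12 \cdot 3^{n} n - 12 \cdot 3^{n} + 72

Ratio r(k) = 3*(2*k + 5)/(2*k + 3).
Gosper form: A/B · C(k+1)/C(k) with A=3, B=1, C=k + 3/2.
Need (3)·f(k+1) − (1)·f(k) = k + 3/2.
d = 1 from the (0,0,1) case.
Solving with deg f ≤ 1: f(k) = k/2.
R(k) = B(k−1)·f(k)/C(k) = k/(2*k + 3); s_k = R·t_k = -4*3**k*k.
Δs = 3**k*(-8*k - 12), as required.
Telescope: S(n) = s_(n+1) − s_(2) = 12*3**n*(-n - 1) − (-72) = -12*3**n*n - 12*3**n + 72.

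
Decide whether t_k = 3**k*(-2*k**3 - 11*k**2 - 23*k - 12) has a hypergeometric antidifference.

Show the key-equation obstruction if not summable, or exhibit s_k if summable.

Step 1: r(k) = 3*(2*k**3 + 17*k**2 + 51*k + 48)/(2*k**3 + 11*k**2 + 23*k + 12).
So A=3 and B=1, with C=k**3 + 11*k**2/2 + 23*k/2 + 6.
Solve (3)·f(k+1) − (1)·f(k) = k**3 + 11*k**2/2 + 23*k/2 + 6.
Degrees (0,0,3) ⇒ d ≤ 3.
Coefficient equations give f(k) = (k**3 + k**2 + 4*k - 3)/2.
Get s_k = R·t_k = 3**k*(-k**3 - k**2 - 4*k + 3) with R(k) = B(k−1)f(k)/C(k) = (k**3 + k**2 + 4*k - 3)/(2*k**3 + 11*k**2 + 23*k + 12).
Check: Δs_k = 3**k*(-2*k**3 - 11*k**2 - 23*k - 12). ✓

Yes. s_k = 3**k*(-k**3 - k**2 - 4*k + 3).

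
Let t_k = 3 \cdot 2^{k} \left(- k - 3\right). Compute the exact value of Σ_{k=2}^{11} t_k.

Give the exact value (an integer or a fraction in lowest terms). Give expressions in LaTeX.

Σ = -159708

r(k) = 2*(k + 4)/(k + 3) after simplifying.
Take A(k)=2, B(k)=1, C(k)=k + 3.
Solve (2)·f(k+1) − (1)·f(k) = k + 3.
Degrees (0,0,1) ⇒ d ≤ 1.
A polynomial solution: f(k) = k + 1.
Get s_k = R·t_k = 3*2**k*(-k - 1) with R(k) = B(k−1)f(k)/C(k) = (k + 1)/(k + 3).
s_(k+1) − s_k = 3*2**k*(-k - 3) = t_k.
Evaluate s at k=12 and k=2: -159744 and -36; difference -159708.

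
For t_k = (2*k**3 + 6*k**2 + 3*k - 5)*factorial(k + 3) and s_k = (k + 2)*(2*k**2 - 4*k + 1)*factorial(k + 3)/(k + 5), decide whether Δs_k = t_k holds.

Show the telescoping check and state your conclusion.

s_(k+1) = (k + 3)*(2*k**2 - 1)*factorial(k + 4)/(k + 6)
s_(k+1) − s_k = (2*k**5 + 22*k**4 + 81*k**3 + 115*k**2 - 7*k - 72)*factorial(k + 3)/((k + 5)*(k + 6))
(s_(k+1) − s_k) − t_k = -3*(2*k**4 + 16*k**3 + 31*k**2 + 14*k - 26)*factorial(k + 3)/((k + 5)*(k + 6))

Invalid: residual -3*(2*k**4 + 16*k**3 + 31*k**2 + 14*k - 26)*factorial(k + 3)/((k + 5)*(k + 6)) ≠ 0.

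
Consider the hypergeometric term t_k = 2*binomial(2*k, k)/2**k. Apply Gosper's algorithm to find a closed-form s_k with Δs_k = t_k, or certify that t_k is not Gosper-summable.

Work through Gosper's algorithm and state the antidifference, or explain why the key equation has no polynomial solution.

r(k) = (2*k + 1)/(k + 1) after simplifying.
Gosper form: A/B · C(k+1)/C(k) with A=2*k + 1, B=k + 1, C=1.
Set up (2*k + 1)·f(k+1) − (k)·f(k) − (1) = 0.
deg f ≤ -1 (via 1,1,0).
Negative degree bound (-1): no f exists, t_k not Gosper-summable.

none (Gosper's algorithm certifies no s_k)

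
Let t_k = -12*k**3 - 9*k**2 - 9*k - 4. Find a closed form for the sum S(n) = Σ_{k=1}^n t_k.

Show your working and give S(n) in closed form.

Ratio r(k) = (12*k**3 + 45*k**2 + 63*k + 34)/(12*k**3 + 9*k**2 + 9*k + 4).
Factor: A=1; B=1; C=k**3 + 3*k**2/4 + 3*k/4 + 1/3.
f must satisfy (1)·f(k+1) − (1)·f(k) = k**3 + 3*k**2/4 + 3*k/4 + 1/3.
Bound: deg f ≤ 4.
Solve for f: f(k) = k*(3*k**3 - 3*k**2 + 3*k + 1)/12 (degree 4 ≤ 4).
So s_k = (B(k−1)f/C)·t_k = (k*(3*k**3 - 3*k**2 + 3*k + 1)/(12*k**3 + 9*k**2 + 9*k + 4))·t_k = k*(-3*k**3 + 3*k**2 - 3*k - 1).
Δs = -12*k**3 - 9*k**2 - 9*k - 4, as required.
Evaluate: s_(n+1) = -3*n**4 - 9*n**3 - 12*n**2 - 10*n - 4; subtract s_(1) = -4 ⇒ S(n) = n*(-3*n**3 - 9*n**2 - 12*n - 10).

S(n) = n*(-3*n**3 - 9*n**2 - 12*n - 10)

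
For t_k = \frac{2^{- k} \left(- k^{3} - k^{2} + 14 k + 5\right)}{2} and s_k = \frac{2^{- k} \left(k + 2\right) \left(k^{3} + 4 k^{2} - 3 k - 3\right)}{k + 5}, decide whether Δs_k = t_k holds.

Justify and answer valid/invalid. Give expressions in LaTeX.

Invalid: residual \frac{3 \cdot 2^{- k - 1} \left(k^{4} + 8 k^{3} - k^{2} - 81 k - 31\right)}{k^{2} + 11 k + 30} ≠ 0.

s_(k+1) = (k**4 + 10*k**3 + 29*k**2 + 23*k - 3)/(2*2**k*(k + 6))
s_(k+1) − s_k = (-k**5 - 9*k**4 - 3*k**3 + 126*k**2 + 232*k + 57)/(2*2**k*(k**2 + 11*k + 30))
(s_(k+1) − s_k) − t_k = 3*2**(-k - 1)*(k**4 + 8*k**3 - k**2 - 81*k - 31)/(k**2 + 11*k + 30)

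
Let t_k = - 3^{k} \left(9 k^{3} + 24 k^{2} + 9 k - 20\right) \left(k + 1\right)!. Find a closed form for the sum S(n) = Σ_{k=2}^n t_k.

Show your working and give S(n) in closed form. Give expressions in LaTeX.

S(n) = - 9 \cdot 3^{n} n^{4} n! - 36 \cdot 3^{n} n^{3} n! - 33 \cdot 3^{n} n^{2} n! + 18 \cdot 3^{n} n n! + 24 \cdot 3^{n} n! + 108

The ratio is 3*(9*k**4 + 69*k**3 + 186*k**2 + 190*k + 44)/(9*k**3 + 24*k**2 + 9*k - 20).
Normal form (A,B,C) = (3*k + 6, 1, k**3 + 8*k**2/3 + k - 20/9).
Set up (3*k + 6)·f(k+1) − (1)·f(k) − (k**3 + 8*k**2/3 + k - 20/9) = 0.
From deg A=1, deg B=0, deg C=3: d=2.
Coefficient equations give f(k) = (3*k**2 - 3*k - 4)/9.
Then R = B(k−1)f/C = (3*k**2 - 3*k - 4)/(9*k**3 + 24*k**2 + 9*k - 20), so s_k = R(k)·t_k = 3**k*(-3*k**2 + 3*k + 4)*factorial(k + 1).
Δs = -3**k*(9*k**3 + 24*k**2 + 9*k - 20)*factorial(k + 1), as required.
Telescope: S(n) = s_(n+1) − s_(2) = -3**(n + 1)*(3*n**2 + 3*n - 4)*factorial(n + 2) − (-108) = -9*3**n*n**4*factorial(n) - 36*3**n*n**3*factorial(n) - 33*3**n*n**2*factorial(n) + 18*3**n*n*factorial(n) + 24*3**n*factorial(n) + 108.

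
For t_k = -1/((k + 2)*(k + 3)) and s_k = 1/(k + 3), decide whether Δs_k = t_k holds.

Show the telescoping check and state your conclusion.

s_(k+1) = 1/(k + 4)
s_(k+1) − s_k = -1/((k + 3)*(k + 4))
(s_(k+1) − s_k) − t_k = 2/(k**3 + 9*k**2 + 26*k + 24)

Invalid: residual 2/(k**3 + 9*k**2 + 26*k + 24) ≠ 0.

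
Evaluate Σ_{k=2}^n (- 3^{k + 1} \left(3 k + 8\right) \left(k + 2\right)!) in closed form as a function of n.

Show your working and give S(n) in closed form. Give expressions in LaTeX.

S(n) = - 9 \cdot 3^{n} \left(n + 3\right)! + 648

Compute t_(k+1)/t_k: get 3*(k + 3)*(3*k + 11)/(3*k + 8).
Normal form (A,B,C) = (3*k + 9, 1, k + 8/3).
Solve (3*k + 9)·f(k+1) − (1)·f(k) = k + 8/3.
deg f ≤ 0 (via 1,0,1).
Solve for f: f(k) = 1/3 (degree 0 ≤ 0).
Get s_k = R·t_k = -3**(k + 1)*factorial(k + 2) with R(k) = B(k−1)f(k)/C(k) = 1/(3*k + 8).
s_(k+1) − s_k = -3**(k + 1)*(3*k + 8)*factorial(k + 2) = t_k.
Telescope: S(n) = s_(n+1) − s_(2) = -3**(n + 2)*factorial(n + 3) − (-648) = -9*3**n*factorial(n + 3) + 648.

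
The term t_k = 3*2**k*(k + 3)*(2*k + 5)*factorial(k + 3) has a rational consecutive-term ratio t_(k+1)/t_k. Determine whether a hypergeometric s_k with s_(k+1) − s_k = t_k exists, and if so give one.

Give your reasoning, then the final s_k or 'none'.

s_k = 3*2**k*(k + 1)*factorial(k + 3)

t_(k+1)/t_k = (k + 4)**2*(4*k + 14)/((k + 3)*(2*k + 5)).
Factor: A=2*k + 8; B=1; C=k**2 + 11*k/2 + 15/2.
Need (2*k + 8)·f(k+1) − (1)·f(k) = k**2 + 11*k/2 + 15/2.
d = 1 from the (1,0,2) case.
Solve for f: f(k) = (k + 1)/2 (degree 1 ≤ 1).
R(k) = B(k−1)·f(k)/C(k) = (k + 1)/((k + 3)*(2*k + 5)); s_k = R·t_k = 3*2**k*(k + 1)*factorial(k + 3).
s_(k+1) − s_k = 3*2**k*(k + 3)*(2*k + 5)*factorial(k + 3) = t_k.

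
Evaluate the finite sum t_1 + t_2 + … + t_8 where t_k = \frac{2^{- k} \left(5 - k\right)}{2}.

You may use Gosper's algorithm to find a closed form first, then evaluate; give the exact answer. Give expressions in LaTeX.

t_(k+1)/t_k = (k - 4)/(2*(k - 5)).
A = 1/2, B = 1, C = k - 5.
Solve (1/2)·f(k+1) − (1)·f(k) = k - 5.
deg f ≤ 1 (via 0,0,1).
Solving with deg f ≤ 1: f(k) = -2*(k - 4).
So s_k = (B(k−1)f/C)·t_k = (-2*(k - 4)/(k - 5))·t_k = (k - 4)/2**k.
Check: Δs_k = (5 - k)/(2*2**k). ✓
Telescoping: Σ = s_(9) − s_(1) = 5/512 − (-3/2) = 773/512.

Σ = 773/512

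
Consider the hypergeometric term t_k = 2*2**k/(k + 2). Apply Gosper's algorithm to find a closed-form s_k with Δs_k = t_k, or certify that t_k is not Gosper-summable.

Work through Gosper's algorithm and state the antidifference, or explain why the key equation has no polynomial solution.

Ratio r(k) = 2*(k + 2)/(k + 3).
So A=2*k + 4 and B=k + 3, with C=1.
Key eq: (2*k + 4)·f(k+1) = (k + 2)·f(k) + (1).
Bound: deg f ≤ -1.
Negative degree bound (-1): no f exists, t_k not Gosper-summable.

not Gosper-summable; s_k does not exist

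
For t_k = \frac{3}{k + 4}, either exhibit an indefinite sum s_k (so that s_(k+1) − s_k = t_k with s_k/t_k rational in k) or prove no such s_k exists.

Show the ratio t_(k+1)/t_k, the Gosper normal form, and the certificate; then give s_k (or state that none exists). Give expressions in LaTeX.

Compute t_(k+1)/t_k: get (k + 4)/(k + 5).
So A=k + 4 and B=k + 5, with C=1.
Need (k + 4)·f(k+1) − (k + 4)·f(k) = 1.
d = 0 from the (1,1,0) case.
f = c0 ⇒ A·f(k+1) − B(k−1)·f(k) − C = -1. The system {-1 = 0} is inconsistent; no antidifference.

not Gosper-summable; s_k does not exist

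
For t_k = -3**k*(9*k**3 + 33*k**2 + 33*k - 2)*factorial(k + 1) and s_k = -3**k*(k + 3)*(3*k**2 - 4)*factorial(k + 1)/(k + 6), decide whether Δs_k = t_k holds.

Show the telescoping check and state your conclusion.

Invalid: residual 3**(k + 1)*(9*k**4 + 87*k**3 + 228*k**2 + 196*k - 8)*factorial(k + 1)/((k + 6)*(k + 7)) ≠ 0.

s_(k+1) = -3**(k + 1)*(k + 4)*(3*k**2 + 6*k - 1)*factorial(k + 2)/(k + 7)
s_(k+1) − s_k = -3**k*(9*k**5 + 123*k**4 + 579*k**3 + 1129*k**2 + 772*k - 60)*factorial(k + 1)/((k + 6)*(k + 7))
(s_(k+1) − s_k) − t_k = 3**(k + 1)*(9*k**4 + 87*k**3 + 228*k**2 + 196*k - 8)*factorial(k + 1)/((k + 6)*(k + 7))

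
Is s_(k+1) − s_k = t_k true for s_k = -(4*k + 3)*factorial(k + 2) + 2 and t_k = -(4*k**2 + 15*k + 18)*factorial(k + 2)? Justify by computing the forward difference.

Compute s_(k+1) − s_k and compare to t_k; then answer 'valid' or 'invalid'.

s_(k+1) = -(4*k + 7)*factorial(k + 3) + 2
s_(k+1) − s_k = -(4*k**2 + 15*k + 18)*factorial(k + 2)
(s_(k+1) − s_k) − t_k = 0

Valid: the claim telescopes to t_k.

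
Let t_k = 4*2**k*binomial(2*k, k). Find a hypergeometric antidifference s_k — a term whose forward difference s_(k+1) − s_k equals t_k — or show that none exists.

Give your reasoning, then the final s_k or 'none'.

none (Gosper's algorithm certifies no s_k)

t_(k+1)/t_k = 4*(2*k + 1)/(k + 1).
A = 8*k + 4, B = k + 1, C = 1.
f must satisfy (8*k + 4)·f(k+1) − (k)·f(k) = 1.
Bound: deg f ≤ -1.
deg f ≤ -1 is impossible — no certificate.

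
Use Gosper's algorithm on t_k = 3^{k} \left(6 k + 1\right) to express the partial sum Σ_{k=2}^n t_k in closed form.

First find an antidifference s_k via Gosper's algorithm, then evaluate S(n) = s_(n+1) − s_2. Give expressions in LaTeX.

S(n) = 9 \cdot 3^{n} n - 3 \cdot 3^{n} - 18

The ratio is 3*(6*k + 7)/(6*k + 1).
Factor: A=3; B=1; C=k + 1/6.
Solve (3)·f(k+1) − (1)·f(k) = k + 1/6.
Degrees (0,0,1) ⇒ d ≤ 1.
A polynomial solution: f(k) = (3*k - 4)/6.
Certificate R = B(k−1)f/C = (3*k - 4)/(6*k + 1) gives s_k = 3**k*(3*k - 4).
s_(k+1) − s_k = 3**k*(6*k + 1) = t_k.
Evaluate: s_(n+1) = 3**(n + 1)*(3*n - 1); subtract s_(2) = 18 ⇒ S(n) = 9*3**n*n - 3*3**n - 18.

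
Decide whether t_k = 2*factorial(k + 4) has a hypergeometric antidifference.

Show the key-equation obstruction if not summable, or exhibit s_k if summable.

The ratio is k + 5.
A = k + 5, B = 1, C = 1.
Need (k + 5)·f(k+1) − (1)·f(k) = 1.
Degrees (1,0,0) ⇒ d ≤ -1.
d = -1 < 0 ⇒ no nonzero polynomial f; not summable.

No — negative degree bound, so no certificate f.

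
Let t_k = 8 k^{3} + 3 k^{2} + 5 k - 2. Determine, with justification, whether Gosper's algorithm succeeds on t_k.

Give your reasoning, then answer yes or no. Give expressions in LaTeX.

r(k) = (8*k**3 + 27*k**2 + 35*k + 14)/(8*k**3 + 3*k**2 + 5*k - 2) after simplifying.
A = 1, B = 1, C = k**3 + 3*k**2/8 + 5*k/8 - 1/4.
f must satisfy (1)·f(k+1) − (1)·f(k) = k**3 + 3*k**2/8 + 5*k/8 - 1/4.
Bound: deg f ≤ 4.
Solving with deg f ≤ 4: f(k) = k*(2*k**3 - 3*k**2 + 3*k - 4)/8.
Then R = B(k−1)f/C = k*(2*k**3 - 3*k**2 + 3*k - 4)/(8*k**3 + 3*k**2 + 5*k - 2), so s_k = R(k)·t_k = k*(2*k**3 - 3*k**2 + 3*k - 4).
Verify: 8*k**3 + 3*k**2 + 5*k - 2 matches t_k.

Yes. s_k = k \left(2 k^{3} - 3 k^{2} + 3 k - 4\right).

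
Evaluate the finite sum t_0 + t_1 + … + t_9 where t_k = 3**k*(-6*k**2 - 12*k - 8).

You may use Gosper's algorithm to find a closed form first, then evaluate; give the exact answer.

r(k) = 3*(3*k**2 + 12*k + 13)/(3*k**2 + 6*k + 4) after simplifying.
Gosper form: A/B · C(k+1)/C(k) with A=3, B=1, C=k**2 + 2*k + 4/3.
Need (3)·f(k+1) − (1)·f(k) = k**2 + 2*k + 4/3.
d = 2 from the (0,0,2) case.
Solve for f: f(k) = (3*k**2 - 3*k + 4)/6 (degree 2 ≤ 2).
Get s_k = R·t_k = 3**k*(-3*k**2 + 3*k - 4) with R(k) = B(k−1)f(k)/C(k) = (3*k**2 - 3*k + 4)/(2*(3*k**2 + 6*k + 4)).
Verify: 3**k*(-6*k**2 - 12*k - 8) matches t_k.
Telescoping: Σ = s_(10) − s_(0) = -16179426 − (-4) = -16179422.

Σ = -16179422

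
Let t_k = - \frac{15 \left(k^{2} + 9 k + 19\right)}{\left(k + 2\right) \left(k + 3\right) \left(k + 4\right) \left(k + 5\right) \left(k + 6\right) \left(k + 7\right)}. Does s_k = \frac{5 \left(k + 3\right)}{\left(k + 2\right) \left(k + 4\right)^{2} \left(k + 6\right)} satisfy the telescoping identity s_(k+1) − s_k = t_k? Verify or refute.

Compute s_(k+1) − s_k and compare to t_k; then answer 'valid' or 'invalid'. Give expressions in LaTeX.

Invalid: residual \frac{5 \left(4 k^{3} + 54 k^{2} + 236 k + 333\right)}{k^{8} + 36 k^{7} + 558 k^{6} + 4860 k^{5} + 25989 k^{4} + 87264 k^{3} + 179372 k^{2} + 205920 k + 100800} ≠ 0.

s_(k+1) = 5*(k + 4)/((k + 3)*(k + 5)**2*(k + 7))
s_(k+1) − s_k = 5*((k + 2)*(k + 4)**3*(k + 6) - (k + 3)**2*(k + 5)**2*(k + 7))/((k + 2)*(k + 3)*(k + 4)**2*(k + 5)**2*(k + 6)*(k + 7))
(s_(k+1) − s_k) − t_k = 5*(4*k**3 + 54*k**2 + 236*k + 333)/(k**8 + 36*k**7 + 558*k**6 + 4860*k**5 + 25989*k**4 + 87264*k**3 + 179372*k**2 + 205920*k + 100800)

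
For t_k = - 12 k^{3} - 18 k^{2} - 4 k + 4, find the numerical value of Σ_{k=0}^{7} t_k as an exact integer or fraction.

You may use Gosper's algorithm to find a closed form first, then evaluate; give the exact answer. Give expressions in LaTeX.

The ratio is (6*k**3 + 27*k**2 + 38*k + 15)/(6*k**3 + 9*k**2 + 2*k - 2).
Factor: A=1; B=1; C=k**3 + 3*k**2/2 + k/3 - 1/3.
Key eq: (1)·f(k+1) = (1)·f(k) + (k**3 + 3*k**2/2 + k/3 - 1/3).
deg f ≤ 4 (via 0,0,3).
A polynomial solution: f(k) = k*(3*k**3 - 4*k - 3)/12.
R(k) = B(k−1)·f(k)/C(k) = k*(3*k**3 - 4*k - 3)/(2*(6*k**3 + 9*k**2 + 2*k - 2)); s_k = R·t_k = k*(-3*k**3 + 4*k + 3).
Δs = -12*k**3 - 18*k**2 - 4*k + 4, as required.
Σ_(k=0)^(7) t_k = s_(8) − s_(0) = -12008 − (0) = -12008.

Σ = -12008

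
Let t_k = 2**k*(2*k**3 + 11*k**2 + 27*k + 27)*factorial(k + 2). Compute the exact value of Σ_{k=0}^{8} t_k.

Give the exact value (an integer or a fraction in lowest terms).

r(k) = 2*(2*k**4 + 23*k**3 + 106*k**2 + 232*k + 201)/(2*k**3 + 11*k**2 + 27*k + 27) after simplifying.
So A=2*k + 6 and B=1, with C=k**3 + 11*k**2/2 + 27*k/2 + 27/2.
Key eq: (2*k + 6)·f(k+1) = (1)·f(k) + (k**3 + 11*k**2/2 + 27*k/2 + 27/2).
Degrees (1,0,3) ⇒ d ≤ 2.
A polynomial solution: f(k) = (k**2 + k + 3)/2.
So s_k = (B(k−1)f/C)·t_k = ((k**2 + k + 3)/(2*k**3 + 11*k**2 + 27*k + 27))·t_k = 2**k*(k**2 + k + 3)*factorial(k + 2).
Check: Δs_k = 2**k*(2*k**3 + 11*k**2 + 27*k + 27)*factorial(k + 2). ✓
Evaluate s at k=9 and k=0: 1900678348800 and 6; difference 1900678348794.

Σ = 1900678348794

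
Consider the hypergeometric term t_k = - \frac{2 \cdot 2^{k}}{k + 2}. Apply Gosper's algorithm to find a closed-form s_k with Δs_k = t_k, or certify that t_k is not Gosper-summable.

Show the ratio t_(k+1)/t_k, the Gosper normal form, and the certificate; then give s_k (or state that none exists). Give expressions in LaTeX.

t_(k+1)/t_k = 2*(k + 2)/(k + 3).
Take A(k)=2*k + 4, B(k)=k + 3, C(k)=1.
Need (2*k + 4)·f(k+1) − (k + 2)·f(k) = 1.
d = -1 from the (1,1,0) case.
deg f ≤ -1 is impossible — no certificate.

none (Gosper's algorithm certifies no s_k)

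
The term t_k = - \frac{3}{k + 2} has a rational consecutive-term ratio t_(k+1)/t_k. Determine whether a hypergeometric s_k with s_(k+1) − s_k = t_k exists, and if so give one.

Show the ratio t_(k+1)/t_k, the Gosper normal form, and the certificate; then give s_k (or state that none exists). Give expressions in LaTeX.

no hypergeometric antidifference exists

Compute t_(k+1)/t_k: get (k + 2)/(k + 3).
So A=k + 2 and B=k + 3, with C=1.
Need (k + 2)·f(k+1) − (k + 2)·f(k) = 1.
Degrees (1,1,0) ⇒ d ≤ 0.
Write f(k) = c0. Then LHS − RHS = -1, requiring -1 = 0: contradictory. No certificate.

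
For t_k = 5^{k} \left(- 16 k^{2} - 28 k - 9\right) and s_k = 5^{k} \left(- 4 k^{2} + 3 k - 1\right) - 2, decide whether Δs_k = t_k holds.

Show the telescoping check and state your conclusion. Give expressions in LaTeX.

Valid: the claim telescopes to t_k.

s_(k+1) = 5**(k + 1)*(3*k - 4*(k + 1)**2 + 2) - 2
s_(k+1) − s_k = 5**k*(-16*k**2 - 28*k - 9)
(s_(k+1) − s_k) − t_k = 0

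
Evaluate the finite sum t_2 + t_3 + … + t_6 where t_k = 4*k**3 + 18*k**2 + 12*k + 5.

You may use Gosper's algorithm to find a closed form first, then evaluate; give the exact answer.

Σ = 3645

Compute t_(k+1)/t_k: get (4*k**3 + 30*k**2 + 60*k + 39)/(4*k**3 + 18*k**2 + 12*k + 5).
Factor: A=1; B=1; C=k**3 + 9*k**2/2 + 3*k + 5/4.
Set up (1)·f(k+1) − (1)·f(k) − (k**3 + 9*k**2/2 + 3*k + 5/4) = 0.
d = 4 from the (0,0,3) case.
Solve for f: f(k) = k*(k**3 + 4*k**2 - 2*k + 2)/4 (degree 4 ≤ 4).
Then R = B(k−1)f/C = k*(k**3 + 4*k**2 - 2*k + 2)/(4*k**3 + 18*k**2 + 12*k + 5), so s_k = R(k)·t_k = k*(k**3 + 4*k**2 - 2*k + 2).
Check: Δs_k = 4*k**3 + 18*k**2 + 12*k + 5. ✓
Telescoping: Σ = s_(7) − s_(2) = 3689 − (44) = 3645.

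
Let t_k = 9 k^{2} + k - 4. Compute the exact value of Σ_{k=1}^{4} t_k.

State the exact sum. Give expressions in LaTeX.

Compute t_(k+1)/t_k: get (k + 9*(k + 1)**2 - 3)/(9*k**2 + k - 4).
Take A(k)=1, B(k)=1, C(k)=k**2 + k/9 - 4/9.
Solve (1)·f(k+1) − (1)·f(k) = k**2 + k/9 - 4/9.
From deg A=0, deg B=0, deg C=2: d=3.
Match coefficients ⇒ f(k) = k*(3*k**2 - 4*k - 3)/9.
So s_k = (B(k−1)f/C)·t_k = (k*(3*k**2 - 4*k - 3)/(9*k**2 + k - 4))·t_k = k*(3*k**2 - 4*k - 3).
s_(k+1) − s_k = 9*k**2 + k - 4 = t_k.
Evaluate s at k=5 and k=1: 260 and -4; difference 264.

Σ = 264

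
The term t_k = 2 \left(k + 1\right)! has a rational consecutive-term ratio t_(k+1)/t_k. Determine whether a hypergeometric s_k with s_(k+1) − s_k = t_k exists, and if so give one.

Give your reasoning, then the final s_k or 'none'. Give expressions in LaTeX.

The ratio is k + 2.
A = k + 2, B = 1, C = 1.
Set up (k + 2)·f(k+1) − (1)·f(k) − (1) = 0.
deg f ≤ -1 (via 1,0,0).
d = -1 < 0 ⇒ no nonzero polynomial f; not summable.

none (Gosper's algorithm certifies no s_k)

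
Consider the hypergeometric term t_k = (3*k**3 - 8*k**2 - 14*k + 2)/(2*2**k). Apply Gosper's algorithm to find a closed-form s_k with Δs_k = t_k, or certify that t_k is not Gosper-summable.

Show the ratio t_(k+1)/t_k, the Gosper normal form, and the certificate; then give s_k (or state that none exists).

s_k = (-3*k**3 - k**2 + 3*k - 3)/2**k

Compute t_(k+1)/t_k: get (3*k**3 + k**2 - 21*k - 17)/(2*(3*k**3 - 8*k**2 - 14*k + 2)).
Gosper form: A/B · C(k+1)/C(k) with A=1/2, B=1, C=k**3 - 8*k**2/3 - 14*k/3 + 2/3.
Need (1/2)·f(k+1) − (1)·f(k) = k**3 - 8*k**2/3 - 14*k/3 + 2/3.
From deg A=0, deg B=0, deg C=3: d=3.
Solving with deg f ≤ 3: f(k) = -2*(3*k**3 + k**2 - 3*k + 3)/3.
R(k) = B(k−1)·f(k)/C(k) = -2*(3*k**3 + k**2 - 3*k + 3)/(3*k**3 - 8*k**2 - 14*k + 2); s_k = R·t_k = (-3*k**3 - k**2 + 3*k - 3)/2**k.
s_(k+1) − s_k = (3*k**3 - 8*k**2 - 14*k + 2)/(2*2**k) = t_k.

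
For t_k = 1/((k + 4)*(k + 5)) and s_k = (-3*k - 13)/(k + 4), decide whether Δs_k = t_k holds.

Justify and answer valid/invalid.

s_(k+1) = (-3*k - 16)/(k + 5)
s_(k+1) − s_k = 1/(k**2 + 9*k + 20)
(s_(k+1) − s_k) − t_k = 0

valid; difference matches t_k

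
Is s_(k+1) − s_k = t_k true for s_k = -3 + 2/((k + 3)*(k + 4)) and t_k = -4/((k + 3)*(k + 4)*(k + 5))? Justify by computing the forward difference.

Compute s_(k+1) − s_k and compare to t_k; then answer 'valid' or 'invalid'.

valid; difference matches t_k

s_(k+1) = -3 + 2/((k + 4)*(k + 5))
s_(k+1) − s_k = -4/(k**3 + 12*k**2 + 47*k + 60)
(s_(k+1) − s_k) − t_k = 0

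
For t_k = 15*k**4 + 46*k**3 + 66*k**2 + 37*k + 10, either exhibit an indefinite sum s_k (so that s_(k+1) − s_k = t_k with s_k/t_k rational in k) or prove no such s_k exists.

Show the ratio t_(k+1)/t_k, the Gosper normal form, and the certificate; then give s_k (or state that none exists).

s_k = k*(3*k**4 + 4*k**3 + 4*k**2 - 3*k + 2)

Compute t_(k+1)/t_k: get (15*k**4 + 106*k**3 + 294*k**2 + 367*k + 174)/(15*k**4 + 46*k**3 + 66*k**2 + 37*k + 10).
Factor: A=1; B=1; C=k**4 + 46*k**3/15 + 22*k**2/5 + 37*k/15 + 2/3.
Set up (1)·f(k+1) − (1)·f(k) − (k**4 + 46*k**3/15 + 22*k**2/5 + 37*k/15 + 2/3) = 0.
deg f ≤ 5 (via 0,0,4).
Match coefficients ⇒ f(k) = k*(3*k**4 + 4*k**3 + 4*k**2 - 3*k + 2)/15.
Then R = B(k−1)f/C = k*(3*k**4 + 4*k**3 + 4*k**2 - 3*k + 2)/(15*k**4 + 46*k**3 + 66*k**2 + 37*k + 10), so s_k = R(k)·t_k = k*(3*k**4 + 4*k**3 + 4*k**2 - 3*k + 2).
Check: Δs_k = 15*k**4 + 46*k**3 + 66*k**2 + 37*k + 10. ✓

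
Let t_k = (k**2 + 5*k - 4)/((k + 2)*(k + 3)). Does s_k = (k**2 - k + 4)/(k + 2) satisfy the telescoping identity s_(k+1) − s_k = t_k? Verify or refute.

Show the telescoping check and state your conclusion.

Valid — Δs_k = t_k.

s_(k+1) = (k**2 + k + 4)/(k + 3)
s_(k+1) − s_k = (k**2 + 5*k - 4)/(k**2 + 5*k + 6)
(s_(k+1) − s_k) − t_k = 0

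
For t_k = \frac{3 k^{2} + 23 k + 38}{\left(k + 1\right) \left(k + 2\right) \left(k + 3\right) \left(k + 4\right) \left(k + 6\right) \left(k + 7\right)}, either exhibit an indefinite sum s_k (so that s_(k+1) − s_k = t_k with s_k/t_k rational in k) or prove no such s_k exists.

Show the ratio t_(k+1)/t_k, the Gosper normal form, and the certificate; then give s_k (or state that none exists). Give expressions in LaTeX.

s_k = \frac{k \left(k^{2} + 10 k + 27\right)}{18 \left(k^{3} + 10 k^{2} + 27 k + 18\right)}

Step 1: r(k) = (k + 1)*(k + 6)*(23*k + 3*(k + 1)**2 + 61)/((k + 5)*(k + 8)*(3*k**2 + 23*k + 38)).
Normal form (A,B,C) = (k + 1, k + 8, k**3 + 38*k**2/3 + 51*k + 190/3).
Need (k + 1)·f(k+1) − (k + 7)·f(k) = k**3 + 38*k**2/3 + 51*k + 190/3.
d = 6 from the (1,1,3) case.
Solving with deg f ≤ 6: f(k) = k*(k + 2)*(k + 4)*(k + 5)*(k**2 + 10*k + 27)/54.
R(k) = B(k−1)·f(k)/C(k) = k*(k + 2)*(k + 4)*(k + 7)*(k**2 + 10*k + 27)/(18*(3*k**2 + 23*k + 38)); s_k = R·t_k = k*(k**2 + 10*k + 27)/(18*(k**3 + 10*k**2 + 27*k + 18)).
Verify: (3*k**2 + 23*k + 38)/(k**6 + 23*k**5 + 207*k**4 + 925*k**3 + 2144*k**2 + 2412*k + 1008) matches t_k.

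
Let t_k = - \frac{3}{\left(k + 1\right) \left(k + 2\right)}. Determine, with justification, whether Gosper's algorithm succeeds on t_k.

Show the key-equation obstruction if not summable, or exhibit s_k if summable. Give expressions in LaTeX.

Yes. s_k = - \frac{3 k}{k + 1}.

Ratio r(k) = (k + 1)/(k + 3).
Factor: A=k + 1; B=k + 3; C=1.
Set up (k + 1)·f(k+1) − (k + 2)·f(k) − (1) = 0.
d = 1 from the (1,1,0) case.
Coefficient equations give f(k) = k.
Then R = B(k−1)f/C = k*(k + 2), so s_k = R(k)·t_k = -3*k/(k + 1).
Δs = -3/(k**2 + 3*k + 2), as required.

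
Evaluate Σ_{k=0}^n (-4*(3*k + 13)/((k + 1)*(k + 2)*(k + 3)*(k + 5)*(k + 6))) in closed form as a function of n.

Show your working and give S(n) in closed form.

Step 1: r(k) = (k + 1)*(k + 5)*(3*k + 16)/((k + 4)*(k + 7)*(3*k + 13)).
Gosper form: A/B · C(k+1)/C(k) with A=k + 1, B=k + 7, C=k**2 + 25*k/3 + 52/3.
Set up (k + 1)·f(k+1) − (k + 6)·f(k) − (k**2 + 25*k/3 + 52/3) = 0.
Degrees (1,1,2) ⇒ d ≤ 5.
A polynomial solution: f(k) = k*(k + 3)*(k + 4)*(k**2 + 8*k + 17)/30.
Certificate R = B(k−1)f/C = k*(k + 3)*(k + 6)*(k**2 + 8*k + 17)/(10*(3*k + 13)) gives s_k = 2*k*(-k**2 - 8*k - 17)/(5*(k**3 + 8*k**2 + 17*k + 10)).
s_(k+1) − s_k = 4*(-3*k - 13)/(k**5 + 17*k**4 + 107*k**3 + 307*k**2 + 396*k + 180) = t_k.
s_(n+1) = 2*(-n**3 - 11*n**2 - 36*n - 26)/(5*(n**3 + 11*n**2 + 36*n + 36)) and s_(0) = 0, so S(n) = 2*(-n**3 - 11*n**2 - 36*n - 26)/(5*(n**3 + 11*n**2 + 36*n + 36)).

S(n) = 2*(-n**3 - 11*n**2 - 36*n - 26)/(5*(n**3 + 11*n**2 + 36*n + 36))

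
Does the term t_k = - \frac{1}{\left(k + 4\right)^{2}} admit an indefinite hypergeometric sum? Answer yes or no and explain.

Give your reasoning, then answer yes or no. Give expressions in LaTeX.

t_(k+1)/t_k = (k + 4)**2/(k + 5)**2.
Normal form (A,B,C) = (k**2 + 8*k + 16, k**2 + 10*k + 25, 1).
Set up (k**2 + 8*k + 16)·f(k+1) − (k**2 + 8*k + 16)·f(k) − (1) = 0.
deg f ≤ 0 (via 2,2,0).
f = c0 ⇒ A·f(k+1) − B(k−1)·f(k) − C = -1. The system {-1 = 0} is inconsistent; no antidifference.

No — key equation has no polynomial f.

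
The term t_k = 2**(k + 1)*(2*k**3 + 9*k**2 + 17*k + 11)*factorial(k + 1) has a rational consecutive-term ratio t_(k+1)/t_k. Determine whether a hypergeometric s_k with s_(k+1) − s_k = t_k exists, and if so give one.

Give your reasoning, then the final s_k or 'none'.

r(k) = 2*(2*k**4 + 19*k**3 + 71*k**2 + 121*k + 78)/(2*k**3 + 9*k**2 + 17*k + 11) after simplifying.
Gosper form: A/B · C(k+1)/C(k) with A=2*k + 4, B=1, C=k**3 + 9*k**2/2 + 17*k/2 + 11/2.
Key eq: (2*k + 4)·f(k+1) = (1)·f(k) + (k**3 + 9*k**2/2 + 17*k/2 + 11/2).
From deg A=1, deg B=0, deg C=3: d=2.
Solve for f: f(k) = (k**2 + k + 1)/2 (degree 2 ≤ 2).
Certificate R = B(k−1)f/C = (k**2 + k + 1)/(2*k**3 + 9*k**2 + 17*k + 11) gives s_k = 2**(k + 1)*(k**2 + k + 1)*factorial(k + 1).
s_(k+1) − s_k = 2**(k + 1)*(2*k**3 + 9*k**2 + 17*k + 11)*factorial(k + 1) = t_k.

s_k = 2**(k + 1)*(k**2 + k + 1)*factorial(k + 1)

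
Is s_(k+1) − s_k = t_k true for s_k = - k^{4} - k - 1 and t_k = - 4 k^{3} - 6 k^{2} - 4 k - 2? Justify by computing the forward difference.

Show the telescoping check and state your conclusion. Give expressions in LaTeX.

valid; difference matches t_k

s_(k+1) = -k - (k + 1)**4 - 2
s_(k+1) − s_k = k**4 - (k + 1)**4 - 1
(s_(k+1) − s_k) − t_k = 0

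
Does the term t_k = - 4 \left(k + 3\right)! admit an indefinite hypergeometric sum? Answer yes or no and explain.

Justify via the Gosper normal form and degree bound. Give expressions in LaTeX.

No — key equation has no polynomial f.

Step 1: r(k) = k + 4.
A = k + 4, B = 1, C = 1.
Key eq: (k + 4)·f(k+1) = (1)·f(k) + (1).
From deg A=1, deg B=0, deg C=0: d=-1.
Bound -1 < 0, so the key equation has no polynomial solution.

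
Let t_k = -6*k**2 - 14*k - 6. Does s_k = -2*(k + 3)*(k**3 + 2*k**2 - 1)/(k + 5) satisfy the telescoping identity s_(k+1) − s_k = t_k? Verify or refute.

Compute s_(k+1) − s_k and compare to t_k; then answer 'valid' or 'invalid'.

s_(k+1) = -2*(k + 4)*((k + 1)**3 + 2*(k + 1)**2 - 1)/(k + 6)
s_(k+1) − s_k = 2*(-3*k**4 - 36*k**3 - 130*k**2 - 167*k - 58)/(k**2 + 11*k + 30)
(s_(k+1) − s_k) − t_k = 8*(k**3 + 10*k**2 + 19*k + 8)/(k**2 + 11*k + 30)

Invalid: residual 8*(k**3 + 10*k**2 + 19*k + 8)/(k**2 + 11*k + 30) ≠ 0.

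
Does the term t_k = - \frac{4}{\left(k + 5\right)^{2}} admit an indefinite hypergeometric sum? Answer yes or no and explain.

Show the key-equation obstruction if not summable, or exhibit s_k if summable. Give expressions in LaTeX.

No. Not Gosper-summable.

t_(k+1)/t_k = (k + 5)**2/(k + 6)**2.
Gosper form: A/B · C(k+1)/C(k) with A=k**2 + 10*k + 25, B=k**2 + 12*k + 36, C=1.
Need (k**2 + 10*k + 25)·f(k+1) − (k**2 + 10*k + 25)·f(k) = 1.
d = 0 from the (2,2,0) case.
f = c0 ⇒ A·f(k+1) − B(k−1)·f(k) − C = -1. The system {-1 = 0} is inconsistent; no antidifference.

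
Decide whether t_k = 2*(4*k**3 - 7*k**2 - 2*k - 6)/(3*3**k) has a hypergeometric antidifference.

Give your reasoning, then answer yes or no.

Yes. s_k = (-4*k**3 + k**2 - 3*k + 3)/3**k.

r(k) = (4*k**3 + 5*k**2 - 4*k - 11)/(3*(4*k**3 - 7*k**2 - 2*k - 6)) after simplifying.
Factor: A=1/3; B=1; C=k**3 - 7*k**2/4 - k/2 - 3/2.
Need (1/3)·f(k+1) − (1)·f(k) = k**3 - 7*k**2/4 - k/2 - 3/2.
From deg A=0, deg B=0, deg C=3: d=3.
Match coefficients ⇒ f(k) = -3*(4*k**3 - k**2 + 3*k - 3)/8.
Certificate R = B(k−1)f/C = -3*(4*k**3 - k**2 + 3*k - 3)/(2*(4*k**3 - 7*k**2 - 2*k - 6)) gives s_k = (-4*k**3 + k**2 - 3*k + 3)/3**k.
Check: Δs_k = 2*(4*k**3 - 7*k**2 - 2*k - 6)/(3*3**k). ✓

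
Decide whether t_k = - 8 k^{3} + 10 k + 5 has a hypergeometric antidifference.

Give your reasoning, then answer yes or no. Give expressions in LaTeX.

The ratio is (10*k - 8*(k + 1)**3 + 15)/(-8*k**3 + 10*k + 5).
Normal form (A,B,C) = (1, 1, k**3 - 5*k/4 - 5/8).
f must satisfy (1)·f(k+1) − (1)·f(k) = k**3 - 5*k/4 - 5/8.
Degrees (0,0,3) ⇒ d ≤ 4.
Coefficient equations give f(k) = k**2*(2*k**2 - 4*k - 3)/8.
Then R = B(k−1)f/C = k**2*(2*k**2 - 4*k - 3)/(8*k**3 - 10*k - 5), so s_k = R(k)·t_k = k**2*(-2*k**2 + 4*k + 3).
s_(k+1) − s_k = -8*k**3 + 10*k + 5 = t_k.

Yes. s_k = k^{2} \left(- 2 k^{2} + 4 k + 3\right).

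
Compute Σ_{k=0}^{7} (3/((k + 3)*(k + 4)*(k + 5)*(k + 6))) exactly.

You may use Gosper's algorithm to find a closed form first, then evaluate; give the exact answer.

Σ = 23/1430

r(k) = (k + 3)/(k + 7) after simplifying.
Take A(k)=k + 3, B(k)=k + 7, C(k)=1.
Need (k + 3)·f(k+1) − (k + 6)·f(k) = 1.
deg f ≤ 3 (via 1,1,0).
Match coefficients ⇒ f(k) = k*(k**2 + 12*k + 47)/180.
Then R = B(k−1)f/C = k*(k + 6)*(k**2 + 12*k + 47)/180, so s_k = R(k)·t_k = k*(k**2 + 12*k + 47)/(60*(k + 3)*(k + 4)*(k + 5)).
s_(k+1) − s_k = 3/(k**4 + 18*k**3 + 119*k**2 + 342*k + 360) = t_k.
Evaluate s at k=8 and k=0: 23/1430 and 0; difference 23/1430.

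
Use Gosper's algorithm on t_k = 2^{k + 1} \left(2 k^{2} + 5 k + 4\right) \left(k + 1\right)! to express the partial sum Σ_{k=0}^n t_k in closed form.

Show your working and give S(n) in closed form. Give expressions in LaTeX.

S(n) = 2^{n + 2} \left(n + 1\right) \left(n + 2\right)!

t_(k+1)/t_k = 2*(2*k**3 + 13*k**2 + 29*k + 22)/(2*k**2 + 5*k + 4).
Normal form (A,B,C) = (2*k + 4, 1, k**2 + 5*k/2 + 2).
Solve (2*k + 4)·f(k+1) − (1)·f(k) = k**2 + 5*k/2 + 2.
Bound: deg f ≤ 1.
A polynomial solution: f(k) = k/2.
Get s_k = R·t_k = 2**(k + 1)*k*factorial(k + 1) with R(k) = B(k−1)f(k)/C(k) = k/(2*k**2 + 5*k + 4).
Check: Δs_k = 2**(k + 1)*(2*k**2 + 5*k + 4)*factorial(k + 1). ✓
Telescope: S(n) = s_(n+1) − s_(0) = 2**(n + 2)*(n + 1)*factorial(n + 2) − (0) = 2**(n + 2)*(n + 1)*factorial(n + 2).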